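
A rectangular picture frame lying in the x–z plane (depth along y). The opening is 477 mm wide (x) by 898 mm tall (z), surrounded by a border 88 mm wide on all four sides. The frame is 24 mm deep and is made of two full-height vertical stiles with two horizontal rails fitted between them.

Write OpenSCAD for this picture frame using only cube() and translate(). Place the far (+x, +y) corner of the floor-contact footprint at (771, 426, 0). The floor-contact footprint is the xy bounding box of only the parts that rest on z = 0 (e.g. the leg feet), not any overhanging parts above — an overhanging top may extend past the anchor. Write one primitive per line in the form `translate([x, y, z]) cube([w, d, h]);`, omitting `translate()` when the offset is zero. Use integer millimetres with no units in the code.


translate([118, 402, 0]) cube([88, 24, 1074]);
translate([683, 402, 0]) cube([88, 24, 1074]);
translate([206, 402, 0]) cube([477, 24, 88]);
translate([206, 402, 986]) cube([477, 24, 88]);


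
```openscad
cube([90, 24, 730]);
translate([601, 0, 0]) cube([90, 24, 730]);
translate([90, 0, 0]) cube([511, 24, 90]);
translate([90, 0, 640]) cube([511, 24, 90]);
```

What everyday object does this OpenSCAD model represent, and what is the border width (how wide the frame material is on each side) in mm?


A picture frame. The border width is 90 mm.

Four thin pieces enclosing a rectangular opening — a picture frame. The two full-height stiles are 730 mm tall; the top rail sits at z = 640 and is 90 mm tall, so the border above the opening is 730 − 640 = 90 mm, matching the stile x-width.


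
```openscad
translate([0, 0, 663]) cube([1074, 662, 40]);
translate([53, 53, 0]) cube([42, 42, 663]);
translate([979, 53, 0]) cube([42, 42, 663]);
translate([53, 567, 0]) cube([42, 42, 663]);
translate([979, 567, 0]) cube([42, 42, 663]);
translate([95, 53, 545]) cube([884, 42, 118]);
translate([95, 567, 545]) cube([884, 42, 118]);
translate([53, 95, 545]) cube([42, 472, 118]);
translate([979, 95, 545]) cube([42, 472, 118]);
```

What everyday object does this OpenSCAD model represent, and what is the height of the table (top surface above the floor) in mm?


A table. The table height is 703 mm.

A 1074×662×40 slab sits at z = 663 on four 42 mm square posts — a table. The top surface is at 663 + 40 = 703 mm.


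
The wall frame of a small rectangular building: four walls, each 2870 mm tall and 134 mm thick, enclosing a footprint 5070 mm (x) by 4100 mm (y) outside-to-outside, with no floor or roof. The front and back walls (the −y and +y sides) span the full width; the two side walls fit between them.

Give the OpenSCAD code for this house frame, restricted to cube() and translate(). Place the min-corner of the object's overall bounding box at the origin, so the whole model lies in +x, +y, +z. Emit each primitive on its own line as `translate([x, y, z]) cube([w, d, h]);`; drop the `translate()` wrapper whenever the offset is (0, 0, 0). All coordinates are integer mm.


cube([5070, 134, 2870]);
translate([0, 3966, 0]) cube([5070, 134, 2870]);
translate([0, 134, 0]) cube([134, 3832, 2870]);
translate([4936, 134, 0]) cube([134, 3832, 2870]);


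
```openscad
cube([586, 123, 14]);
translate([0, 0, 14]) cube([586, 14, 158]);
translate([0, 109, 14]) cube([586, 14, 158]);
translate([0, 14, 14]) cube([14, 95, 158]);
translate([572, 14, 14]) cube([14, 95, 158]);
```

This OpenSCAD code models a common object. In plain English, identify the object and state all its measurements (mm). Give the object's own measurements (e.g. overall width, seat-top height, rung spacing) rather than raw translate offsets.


An open-topped rectangular box: outside dimensions 586×123×172 mm, with a uniform wall and base thickness of 14 mm. The base is a full 586×123 slab on the floor; four walls sit on top of the base. The front and back walls (the −y and +y sides) span the full width; the two side walls fit between them.


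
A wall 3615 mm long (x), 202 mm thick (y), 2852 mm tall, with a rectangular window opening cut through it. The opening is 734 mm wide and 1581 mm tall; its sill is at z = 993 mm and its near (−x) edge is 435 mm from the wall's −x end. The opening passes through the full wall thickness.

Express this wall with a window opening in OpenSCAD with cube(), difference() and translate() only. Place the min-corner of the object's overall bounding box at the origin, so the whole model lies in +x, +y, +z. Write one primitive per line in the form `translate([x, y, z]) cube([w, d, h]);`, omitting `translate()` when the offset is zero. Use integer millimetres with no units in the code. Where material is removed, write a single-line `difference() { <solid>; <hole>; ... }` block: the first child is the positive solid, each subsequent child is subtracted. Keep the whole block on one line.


difference() { cube([3615, 202, 2852]); translate([435, 0, 993]) cube([734, 202, 1581]); }


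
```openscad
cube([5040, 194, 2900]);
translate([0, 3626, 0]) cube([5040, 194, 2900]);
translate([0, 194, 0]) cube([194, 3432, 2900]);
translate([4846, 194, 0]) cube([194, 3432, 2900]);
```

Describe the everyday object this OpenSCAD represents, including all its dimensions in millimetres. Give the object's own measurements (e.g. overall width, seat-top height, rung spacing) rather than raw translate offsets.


The wall frame of a small rectangular building: four walls, each 2900 mm tall and 194 mm thick, enclosing a footprint 5040 mm (x) by 3820 mm (y) outside-to-outside, with no floor or roof. The front and back walls (the −y and +y sides) span the full width; the two side walls fit between them.


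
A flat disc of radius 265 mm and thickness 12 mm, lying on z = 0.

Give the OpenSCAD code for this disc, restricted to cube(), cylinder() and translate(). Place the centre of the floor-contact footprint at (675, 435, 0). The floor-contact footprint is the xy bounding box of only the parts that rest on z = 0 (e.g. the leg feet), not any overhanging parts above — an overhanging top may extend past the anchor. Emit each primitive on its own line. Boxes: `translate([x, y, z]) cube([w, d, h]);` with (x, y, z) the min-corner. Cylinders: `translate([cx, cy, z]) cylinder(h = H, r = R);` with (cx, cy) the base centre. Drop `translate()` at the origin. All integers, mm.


translate([675, 435, 0]) cylinder(h = 12, r = 265);


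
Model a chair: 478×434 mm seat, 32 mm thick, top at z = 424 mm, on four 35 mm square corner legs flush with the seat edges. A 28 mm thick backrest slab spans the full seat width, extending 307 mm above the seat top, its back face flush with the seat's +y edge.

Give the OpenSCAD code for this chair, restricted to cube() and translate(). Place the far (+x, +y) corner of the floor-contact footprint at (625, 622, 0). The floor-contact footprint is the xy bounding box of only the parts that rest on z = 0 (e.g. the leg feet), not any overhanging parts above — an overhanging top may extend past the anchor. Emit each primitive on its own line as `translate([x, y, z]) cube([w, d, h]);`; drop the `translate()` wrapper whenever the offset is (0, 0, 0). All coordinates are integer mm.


translate([147, 188, 392]) cube([478, 434, 32]);
translate([147, 188, 0]) cube([35, 35, 392]);
translate([590, 188, 0]) cube([35, 35, 392]);
translate([147, 587, 0]) cube([35, 35, 392]);
translate([590, 587, 0]) cube([35, 35, 392]);
translate([147, 594, 424]) cube([478, 28, 307]);


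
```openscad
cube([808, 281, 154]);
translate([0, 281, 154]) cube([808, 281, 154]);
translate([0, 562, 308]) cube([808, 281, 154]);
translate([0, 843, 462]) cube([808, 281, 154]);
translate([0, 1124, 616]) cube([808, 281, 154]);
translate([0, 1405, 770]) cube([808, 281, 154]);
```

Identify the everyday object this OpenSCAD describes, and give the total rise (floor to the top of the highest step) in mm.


A staircase. The total rise is 924 mm.

6 identical blocks, each offset up and back from the previous — a staircase. Each step is 154 mm tall and there are 6 of them, so the total rise is 6 × 154 = 924 mm.


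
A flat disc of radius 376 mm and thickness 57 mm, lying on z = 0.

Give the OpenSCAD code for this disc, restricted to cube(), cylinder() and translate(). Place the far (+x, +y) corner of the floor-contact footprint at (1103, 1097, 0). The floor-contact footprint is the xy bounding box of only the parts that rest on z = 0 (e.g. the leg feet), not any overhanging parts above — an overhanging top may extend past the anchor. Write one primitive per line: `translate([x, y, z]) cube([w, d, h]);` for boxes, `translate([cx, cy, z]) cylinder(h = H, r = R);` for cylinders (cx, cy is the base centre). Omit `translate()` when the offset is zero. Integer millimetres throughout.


translate([727, 721, 0]) cylinder(h = 57, r = 376);


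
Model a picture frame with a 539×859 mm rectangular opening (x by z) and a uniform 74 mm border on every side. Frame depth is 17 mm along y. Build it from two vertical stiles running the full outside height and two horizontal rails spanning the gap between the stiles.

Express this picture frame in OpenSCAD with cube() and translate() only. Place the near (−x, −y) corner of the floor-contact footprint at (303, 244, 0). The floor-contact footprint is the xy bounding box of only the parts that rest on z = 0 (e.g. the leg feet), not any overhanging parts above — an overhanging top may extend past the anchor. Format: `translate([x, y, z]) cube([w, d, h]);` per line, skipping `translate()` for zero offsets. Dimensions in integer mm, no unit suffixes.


translate([303, 244, 0]) cube([74, 17, 1007]);
translate([916, 244, 0]) cube([74, 17, 1007]);
translate([377, 244, 0]) cube([539, 17, 74]);
translate([377, 244, 933]) cube([539, 17, 74]);


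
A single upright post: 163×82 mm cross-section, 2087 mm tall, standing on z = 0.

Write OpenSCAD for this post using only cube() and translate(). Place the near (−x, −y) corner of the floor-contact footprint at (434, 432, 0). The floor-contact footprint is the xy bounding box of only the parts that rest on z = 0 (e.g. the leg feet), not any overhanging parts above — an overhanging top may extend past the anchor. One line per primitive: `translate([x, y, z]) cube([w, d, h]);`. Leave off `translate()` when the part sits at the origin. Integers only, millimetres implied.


translate([434, 432, 0]) cube([163, 82, 2087]);


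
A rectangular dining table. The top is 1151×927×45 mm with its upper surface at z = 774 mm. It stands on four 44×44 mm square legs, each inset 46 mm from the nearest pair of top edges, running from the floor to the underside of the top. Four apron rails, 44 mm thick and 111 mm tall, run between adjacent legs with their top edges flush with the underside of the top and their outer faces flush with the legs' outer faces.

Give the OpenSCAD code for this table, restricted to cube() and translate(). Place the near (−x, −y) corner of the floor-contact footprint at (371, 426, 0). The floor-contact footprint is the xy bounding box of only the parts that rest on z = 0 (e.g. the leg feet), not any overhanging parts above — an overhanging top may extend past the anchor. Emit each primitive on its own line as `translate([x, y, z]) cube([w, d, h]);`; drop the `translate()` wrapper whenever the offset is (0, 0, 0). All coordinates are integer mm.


translate([325, 380, 729]) cube([1151, 927, 45]);
translate([371, 426, 0]) cube([44, 44, 729]);
translate([1386, 426, 0]) cube([44, 44, 729]);
translate([371, 1217, 0]) cube([44, 44, 729]);
translate([1386, 1217, 0]) cube([44, 44, 729]);
translate([415, 426, 618]) cube([971, 44, 111]);
translate([415, 1217, 618]) cube([971, 44, 111]);
translate([371, 470, 618]) cube([44, 747, 111]);
translate([1386, 470, 618]) cube([44, 747, 111]);


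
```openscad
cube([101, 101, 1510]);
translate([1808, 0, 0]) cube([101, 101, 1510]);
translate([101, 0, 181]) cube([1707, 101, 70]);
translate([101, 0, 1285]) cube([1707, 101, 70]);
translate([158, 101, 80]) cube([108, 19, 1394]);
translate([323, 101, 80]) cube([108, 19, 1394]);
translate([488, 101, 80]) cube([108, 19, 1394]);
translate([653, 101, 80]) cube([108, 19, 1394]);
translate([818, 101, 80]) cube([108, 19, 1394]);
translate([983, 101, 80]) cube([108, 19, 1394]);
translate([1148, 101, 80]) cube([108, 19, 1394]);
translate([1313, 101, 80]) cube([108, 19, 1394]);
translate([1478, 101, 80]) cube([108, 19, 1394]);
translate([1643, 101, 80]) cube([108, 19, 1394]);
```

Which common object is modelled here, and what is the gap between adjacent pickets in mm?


A fence section. The picket gap is 57 mm.

Two posts, two rails, 10 pickets — a fence section. Span 1707 mm holds 10 pickets of 108 mm with 11 equal gaps: ⌊(1707 − 10·108) / 11⌋ = 57 mm.


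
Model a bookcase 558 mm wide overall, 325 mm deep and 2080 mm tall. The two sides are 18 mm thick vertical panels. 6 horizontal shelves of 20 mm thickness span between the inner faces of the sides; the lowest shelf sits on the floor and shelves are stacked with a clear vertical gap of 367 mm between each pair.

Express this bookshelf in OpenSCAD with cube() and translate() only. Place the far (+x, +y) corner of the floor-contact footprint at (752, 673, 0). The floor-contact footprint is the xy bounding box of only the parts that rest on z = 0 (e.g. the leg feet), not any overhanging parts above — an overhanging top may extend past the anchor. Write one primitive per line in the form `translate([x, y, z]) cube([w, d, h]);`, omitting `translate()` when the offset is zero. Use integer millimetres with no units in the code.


translate([194, 348, 0]) cube([18, 325, 2080]);
translate([734, 348, 0]) cube([18, 325, 2080]);
translate([212, 348, 0]) cube([522, 325, 20]);
translate([212, 348, 387]) cube([522, 325, 20]);
translate([212, 348, 774]) cube([522, 325, 20]);
translate([212, 348, 1161]) cube([522, 325, 20]);
translate([212, 348, 1548]) cube([522, 325, 20]);
translate([212, 348, 1935]) cube([522, 325, 20]);


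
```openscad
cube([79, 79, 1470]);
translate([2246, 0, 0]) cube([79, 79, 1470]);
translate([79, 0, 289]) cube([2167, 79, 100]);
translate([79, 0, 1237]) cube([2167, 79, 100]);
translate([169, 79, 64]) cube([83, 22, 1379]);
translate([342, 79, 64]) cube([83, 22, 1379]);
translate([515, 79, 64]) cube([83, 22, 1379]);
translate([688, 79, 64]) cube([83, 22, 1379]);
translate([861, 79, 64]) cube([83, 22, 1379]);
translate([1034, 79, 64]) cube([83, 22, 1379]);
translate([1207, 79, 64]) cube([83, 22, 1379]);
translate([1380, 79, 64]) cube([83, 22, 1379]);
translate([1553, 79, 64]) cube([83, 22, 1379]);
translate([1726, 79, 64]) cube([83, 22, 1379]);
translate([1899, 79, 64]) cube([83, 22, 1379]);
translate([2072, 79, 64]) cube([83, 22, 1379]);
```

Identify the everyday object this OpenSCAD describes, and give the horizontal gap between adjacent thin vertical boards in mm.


A fence section. The picket gap is 90 mm.

Two posts, two rails, 12 pickets — a fence section. Span 2167 mm holds 12 pickets of 83 mm with 13 equal gaps: ⌊(2167 − 12·83) / 13⌋ = 90 mm.


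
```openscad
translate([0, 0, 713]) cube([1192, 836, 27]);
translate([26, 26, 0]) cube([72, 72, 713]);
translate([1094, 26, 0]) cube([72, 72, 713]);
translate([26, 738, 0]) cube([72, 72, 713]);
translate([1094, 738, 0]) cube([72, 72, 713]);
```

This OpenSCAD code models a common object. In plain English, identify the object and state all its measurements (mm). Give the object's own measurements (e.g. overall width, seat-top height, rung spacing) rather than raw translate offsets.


A table: top 1192 mm (x) × 836 mm (y), 27 mm thick, upper face at z = 740 mm, on four 72×72 mm square legs, each inset 26 mm from the nearest pair of top edges from z = 0 to the bottom of the top.


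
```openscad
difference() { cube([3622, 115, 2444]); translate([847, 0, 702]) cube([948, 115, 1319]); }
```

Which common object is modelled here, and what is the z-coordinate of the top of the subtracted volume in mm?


A wall with a window opening. The window head height is 2021 mm.

A wall with a rectangular opening subtracted — a window. Sill at z = 702, opening 1319 mm tall, so the head is at 702 + 1319 = 2021 mm.


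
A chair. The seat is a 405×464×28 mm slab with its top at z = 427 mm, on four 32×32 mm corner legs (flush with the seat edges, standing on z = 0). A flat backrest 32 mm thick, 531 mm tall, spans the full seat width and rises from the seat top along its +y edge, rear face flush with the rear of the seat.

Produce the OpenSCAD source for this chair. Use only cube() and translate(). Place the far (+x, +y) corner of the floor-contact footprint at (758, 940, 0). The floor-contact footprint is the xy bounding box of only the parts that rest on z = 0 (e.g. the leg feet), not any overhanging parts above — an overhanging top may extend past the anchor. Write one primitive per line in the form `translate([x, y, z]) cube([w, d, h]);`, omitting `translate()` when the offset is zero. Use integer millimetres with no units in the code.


translate([353, 476, 399]) cube([405, 464, 28]);
translate([353, 476, 0]) cube([32, 32, 399]);
translate([726, 476, 0]) cube([32, 32, 399]);
translate([353, 908, 0]) cube([32, 32, 399]);
translate([726, 908, 0]) cube([32, 32, 399]);
translate([353, 908, 427]) cube([405, 32, 531]);


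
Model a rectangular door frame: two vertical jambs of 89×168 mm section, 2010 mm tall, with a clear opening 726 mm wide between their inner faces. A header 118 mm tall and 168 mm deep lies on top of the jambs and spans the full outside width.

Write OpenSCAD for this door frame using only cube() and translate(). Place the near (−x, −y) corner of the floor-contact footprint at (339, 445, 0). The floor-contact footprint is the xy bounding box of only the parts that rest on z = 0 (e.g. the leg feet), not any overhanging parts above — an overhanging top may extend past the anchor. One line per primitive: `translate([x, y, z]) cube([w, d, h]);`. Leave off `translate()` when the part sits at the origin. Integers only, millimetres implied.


translate([339, 445, 0]) cube([89, 168, 2010]);
translate([1154, 445, 0]) cube([89, 168, 2010]);
translate([339, 445, 2010]) cube([904, 168, 118]);


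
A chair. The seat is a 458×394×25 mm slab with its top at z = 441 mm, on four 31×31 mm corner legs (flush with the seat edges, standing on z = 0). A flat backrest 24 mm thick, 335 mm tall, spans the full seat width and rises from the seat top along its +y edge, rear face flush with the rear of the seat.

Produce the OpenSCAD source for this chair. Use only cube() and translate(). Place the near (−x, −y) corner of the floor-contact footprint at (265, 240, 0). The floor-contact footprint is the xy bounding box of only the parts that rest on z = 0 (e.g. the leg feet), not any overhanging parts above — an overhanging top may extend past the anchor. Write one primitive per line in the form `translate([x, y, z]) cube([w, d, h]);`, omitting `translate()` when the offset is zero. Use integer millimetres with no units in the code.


translate([265, 240, 416]) cube([458, 394, 25]);
translate([265, 240, 0]) cube([31, 31, 416]);
translate([692, 240, 0]) cube([31, 31, 416]);
translate([265, 603, 0]) cube([31, 31, 416]);
translate([692, 603, 0]) cube([31, 31, 416]);
translate([265, 610, 441]) cube([458, 24, 335]);


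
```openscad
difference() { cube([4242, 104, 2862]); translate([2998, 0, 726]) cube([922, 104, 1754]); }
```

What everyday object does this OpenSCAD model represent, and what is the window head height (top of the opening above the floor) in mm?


A wall with a window opening. The window head height is 2480 mm.

A wall with a rectangular opening subtracted — a window. Sill at z = 726, opening 1754 mm tall, so the head is at 726 + 1754 = 2480 mm.


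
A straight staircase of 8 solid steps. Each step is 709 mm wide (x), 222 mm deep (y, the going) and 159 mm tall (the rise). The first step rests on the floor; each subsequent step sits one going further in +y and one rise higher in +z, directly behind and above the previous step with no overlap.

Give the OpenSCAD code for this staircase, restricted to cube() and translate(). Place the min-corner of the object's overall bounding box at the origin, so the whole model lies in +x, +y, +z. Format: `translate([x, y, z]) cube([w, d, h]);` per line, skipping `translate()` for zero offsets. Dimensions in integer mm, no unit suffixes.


cube([709, 222, 159]);
translate([0, 222, 159]) cube([709, 222, 159]);
translate([0, 444, 318]) cube([709, 222, 159]);
translate([0, 666, 477]) cube([709, 222, 159]);
translate([0, 888, 636]) cube([709, 222, 159]);
translate([0, 1110, 795]) cube([709, 222, 159]);
translate([0, 1332, 954]) cube([709, 222, 159]);
translate([0, 1554, 1113]) cube([709, 222, 159]);


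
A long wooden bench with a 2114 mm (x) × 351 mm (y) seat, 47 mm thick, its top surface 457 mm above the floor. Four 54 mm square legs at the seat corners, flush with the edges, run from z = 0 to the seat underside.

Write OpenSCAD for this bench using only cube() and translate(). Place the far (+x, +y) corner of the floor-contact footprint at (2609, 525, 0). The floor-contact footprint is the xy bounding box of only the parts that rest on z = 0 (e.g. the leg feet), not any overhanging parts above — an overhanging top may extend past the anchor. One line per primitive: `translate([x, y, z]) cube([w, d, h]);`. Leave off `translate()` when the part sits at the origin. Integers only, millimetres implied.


translate([495, 174, 410]) cube([2114, 351, 47]);
translate([495, 174, 0]) cube([54, 54, 410]);
translate([495, 471, 0]) cube([54, 54, 410]);
translate([2555, 174, 0]) cube([54, 54, 410]);
translate([2555, 471, 0]) cube([54, 54, 410]);


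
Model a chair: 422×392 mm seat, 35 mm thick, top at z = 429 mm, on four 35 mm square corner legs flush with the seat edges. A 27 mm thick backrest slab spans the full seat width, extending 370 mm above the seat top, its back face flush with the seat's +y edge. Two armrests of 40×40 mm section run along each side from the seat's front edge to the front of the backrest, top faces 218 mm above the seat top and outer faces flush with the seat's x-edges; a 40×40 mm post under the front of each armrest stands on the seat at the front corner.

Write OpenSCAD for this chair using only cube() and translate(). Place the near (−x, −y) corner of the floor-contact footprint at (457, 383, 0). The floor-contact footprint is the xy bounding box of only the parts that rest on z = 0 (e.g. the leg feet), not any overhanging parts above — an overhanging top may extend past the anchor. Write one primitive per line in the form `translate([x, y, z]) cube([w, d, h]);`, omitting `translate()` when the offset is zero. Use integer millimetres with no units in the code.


// leg_h = 429 - 35 = 394
// arm post h = 218 - 40 = 178
translate([457, 383, 394]) cube([422, 392, 35]);
translate([457, 383, 0]) cube([35, 35, 394]);
translate([844, 383, 0]) cube([35, 35, 394]);
translate([457, 740, 0]) cube([35, 35, 394]);
translate([844, 740, 0]) cube([35, 35, 394]);
translate([457, 748, 429]) cube([422, 27, 370]);
translate([457, 383, 607]) cube([40, 365, 40]);
translate([839, 383, 607]) cube([40, 365, 40]);
translate([457, 383, 429]) cube([40, 40, 178]);
translate([839, 383, 429]) cube([40, 40, 178]);


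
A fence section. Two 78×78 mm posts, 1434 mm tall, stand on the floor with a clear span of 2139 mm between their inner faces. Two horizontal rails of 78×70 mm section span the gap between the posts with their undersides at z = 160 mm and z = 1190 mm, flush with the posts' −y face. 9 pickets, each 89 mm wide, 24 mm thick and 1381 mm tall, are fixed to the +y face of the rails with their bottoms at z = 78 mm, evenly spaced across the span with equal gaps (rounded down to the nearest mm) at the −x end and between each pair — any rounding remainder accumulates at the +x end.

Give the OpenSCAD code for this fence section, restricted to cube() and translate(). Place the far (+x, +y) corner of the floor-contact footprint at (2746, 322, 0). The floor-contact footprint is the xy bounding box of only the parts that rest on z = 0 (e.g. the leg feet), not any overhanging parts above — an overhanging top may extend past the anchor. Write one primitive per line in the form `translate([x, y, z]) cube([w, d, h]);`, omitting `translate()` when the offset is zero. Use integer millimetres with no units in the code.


translate([451, 244, 0]) cube([78, 78, 1434]);
translate([2668, 244, 0]) cube([78, 78, 1434]);
translate([529, 244, 160]) cube([2139, 78, 70]);
translate([529, 244, 1190]) cube([2139, 78, 70]);
translate([662, 322, 78]) cube([89, 24, 1381]);
translate([884, 322, 78]) cube([89, 24, 1381]);
translate([1106, 322, 78]) cube([89, 24, 1381]);
translate([1328, 322, 78]) cube([89, 24, 1381]);
translate([1550, 322, 78]) cube([89, 24, 1381]);
translate([1772, 322, 78]) cube([89, 24, 1381]);
translate([1994, 322, 78]) cube([89, 24, 1381]);
translate([2216, 322, 78]) cube([89, 24, 1381]);
translate([2438, 322, 78]) cube([89, 24, 1381]);


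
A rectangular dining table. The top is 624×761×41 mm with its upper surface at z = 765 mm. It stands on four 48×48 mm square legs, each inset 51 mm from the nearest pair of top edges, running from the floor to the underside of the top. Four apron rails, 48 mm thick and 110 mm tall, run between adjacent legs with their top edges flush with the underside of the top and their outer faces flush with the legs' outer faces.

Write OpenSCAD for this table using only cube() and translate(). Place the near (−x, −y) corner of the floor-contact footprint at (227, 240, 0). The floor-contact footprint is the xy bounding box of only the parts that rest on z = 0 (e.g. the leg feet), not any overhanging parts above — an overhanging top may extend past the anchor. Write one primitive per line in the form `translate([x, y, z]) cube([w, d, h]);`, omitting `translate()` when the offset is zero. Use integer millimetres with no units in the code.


// leg_h = 765 - 41 = 724
// apron z = 724 - 110 = 614
translate([176, 189, 724]) cube([624, 761, 41]);
translate([227, 240, 0]) cube([48, 48, 724]);
translate([701, 240, 0]) cube([48, 48, 724]);
translate([227, 851, 0]) cube([48, 48, 724]);
translate([701, 851, 0]) cube([48, 48, 724]);
translate([275, 240, 614]) cube([426, 48, 110]);
translate([275, 851, 614]) cube([426, 48, 110]);
translate([227, 288, 614]) cube([48, 563, 110]);
translate([701, 288, 614]) cube([48, 563, 110]);


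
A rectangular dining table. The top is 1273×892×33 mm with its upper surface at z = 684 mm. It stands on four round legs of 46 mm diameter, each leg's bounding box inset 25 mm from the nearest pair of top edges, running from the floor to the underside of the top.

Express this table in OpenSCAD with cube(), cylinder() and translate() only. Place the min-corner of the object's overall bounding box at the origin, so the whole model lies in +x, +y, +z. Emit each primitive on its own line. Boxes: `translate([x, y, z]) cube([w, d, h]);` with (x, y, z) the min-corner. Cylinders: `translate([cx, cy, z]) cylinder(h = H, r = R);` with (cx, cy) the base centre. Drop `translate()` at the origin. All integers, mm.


// leg_h = 684 - 33 = 651
translate([0, 0, 651]) cube([1273, 892, 33]);
translate([48, 48, 0]) cylinder(h = 651, r = 23);
translate([1225, 48, 0]) cylinder(h = 651, r = 23);
translate([48, 844, 0]) cylinder(h = 651, r = 23);
translate([1225, 844, 0]) cylinder(h = 651, r = 23);


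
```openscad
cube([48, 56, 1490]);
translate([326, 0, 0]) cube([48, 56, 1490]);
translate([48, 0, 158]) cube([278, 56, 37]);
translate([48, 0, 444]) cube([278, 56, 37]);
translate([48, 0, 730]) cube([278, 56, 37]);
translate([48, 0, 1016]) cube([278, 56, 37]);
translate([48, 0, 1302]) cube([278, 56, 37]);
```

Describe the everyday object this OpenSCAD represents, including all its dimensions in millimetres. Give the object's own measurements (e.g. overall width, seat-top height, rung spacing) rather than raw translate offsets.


A straight ladder. Two 48×56 mm vertical rails, 1490 mm tall, stand 374 mm apart (outside-to-outside) with their front faces coplanar on the −y side. 5 rungs, each 56 mm deep and 37 mm tall, span between the inner faces of the rails, front faces flush with the rails. The lowest rung's underside is at z = 158 mm and rungs are spaced 286 mm apart (underside to underside).


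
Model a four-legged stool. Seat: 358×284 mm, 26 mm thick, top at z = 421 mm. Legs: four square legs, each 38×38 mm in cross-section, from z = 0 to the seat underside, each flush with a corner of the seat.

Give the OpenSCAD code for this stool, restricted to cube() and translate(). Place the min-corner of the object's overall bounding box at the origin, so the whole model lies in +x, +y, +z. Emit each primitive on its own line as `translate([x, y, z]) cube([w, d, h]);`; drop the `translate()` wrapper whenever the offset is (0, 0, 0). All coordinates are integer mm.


translate([0, 0, 395]) cube([358, 284, 26]);
cube([38, 38, 395]);
translate([320, 0, 0]) cube([38, 38, 395]);
translate([0, 246, 0]) cube([38, 38, 395]);
translate([320, 246, 0]) cube([38, 38, 395]);


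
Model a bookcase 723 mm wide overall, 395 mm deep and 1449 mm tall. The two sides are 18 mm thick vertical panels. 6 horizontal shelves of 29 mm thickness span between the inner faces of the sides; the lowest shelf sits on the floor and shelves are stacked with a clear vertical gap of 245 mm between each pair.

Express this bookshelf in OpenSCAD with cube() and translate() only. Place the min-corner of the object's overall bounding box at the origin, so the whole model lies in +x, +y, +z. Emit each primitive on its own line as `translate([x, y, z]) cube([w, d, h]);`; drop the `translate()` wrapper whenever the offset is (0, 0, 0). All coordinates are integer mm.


cube([18, 395, 1449]);
translate([705, 0, 0]) cube([18, 395, 1449]);
translate([18, 0, 0]) cube([687, 395, 29]);
translate([18, 0, 274]) cube([687, 395, 29]);
translate([18, 0, 548]) cube([687, 395, 29]);
translate([18, 0, 822]) cube([687, 395, 29]);
translate([18, 0, 1096]) cube([687, 395, 29]);
translate([18, 0, 1370]) cube([687, 395, 29]);


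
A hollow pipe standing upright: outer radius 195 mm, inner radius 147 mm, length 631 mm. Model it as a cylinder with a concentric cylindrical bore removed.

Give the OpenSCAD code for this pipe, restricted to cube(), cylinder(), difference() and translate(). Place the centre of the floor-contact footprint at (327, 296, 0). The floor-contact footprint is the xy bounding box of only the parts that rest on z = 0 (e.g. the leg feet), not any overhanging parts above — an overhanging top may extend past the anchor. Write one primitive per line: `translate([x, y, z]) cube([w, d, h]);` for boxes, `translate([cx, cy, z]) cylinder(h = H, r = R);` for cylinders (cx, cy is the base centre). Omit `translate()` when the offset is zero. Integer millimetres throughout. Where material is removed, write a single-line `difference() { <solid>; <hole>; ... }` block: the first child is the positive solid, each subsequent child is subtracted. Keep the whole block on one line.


difference() { translate([327, 296, 0]) cylinder(h = 631, r = 195); translate([327, 296, 0]) cylinder(h = 631, r = 147); }


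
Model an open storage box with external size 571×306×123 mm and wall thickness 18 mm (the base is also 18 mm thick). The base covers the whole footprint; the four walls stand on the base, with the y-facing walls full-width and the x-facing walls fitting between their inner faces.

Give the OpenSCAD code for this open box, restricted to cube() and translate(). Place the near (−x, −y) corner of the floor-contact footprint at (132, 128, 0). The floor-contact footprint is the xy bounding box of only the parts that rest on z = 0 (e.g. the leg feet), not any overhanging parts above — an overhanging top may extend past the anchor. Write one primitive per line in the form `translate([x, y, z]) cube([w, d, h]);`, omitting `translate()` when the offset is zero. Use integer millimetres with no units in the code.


translate([132, 128, 0]) cube([571, 306, 18]);
translate([132, 128, 18]) cube([571, 18, 105]);
translate([132, 416, 18]) cube([571, 18, 105]);
translate([132, 146, 18]) cube([18, 270, 105]);
translate([685, 146, 18]) cube([18, 270, 105]);


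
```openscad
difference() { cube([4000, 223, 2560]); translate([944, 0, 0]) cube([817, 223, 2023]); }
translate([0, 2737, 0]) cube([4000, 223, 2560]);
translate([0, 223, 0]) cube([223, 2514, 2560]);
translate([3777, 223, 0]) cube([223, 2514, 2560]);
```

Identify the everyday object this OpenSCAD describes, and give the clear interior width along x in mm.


A single room. The interior width is 3554 mm.

Four walls enclosing a rectangle with a door in the front wall — a room. Outside width 4000 minus two 223 mm walls gives 3554 mm.


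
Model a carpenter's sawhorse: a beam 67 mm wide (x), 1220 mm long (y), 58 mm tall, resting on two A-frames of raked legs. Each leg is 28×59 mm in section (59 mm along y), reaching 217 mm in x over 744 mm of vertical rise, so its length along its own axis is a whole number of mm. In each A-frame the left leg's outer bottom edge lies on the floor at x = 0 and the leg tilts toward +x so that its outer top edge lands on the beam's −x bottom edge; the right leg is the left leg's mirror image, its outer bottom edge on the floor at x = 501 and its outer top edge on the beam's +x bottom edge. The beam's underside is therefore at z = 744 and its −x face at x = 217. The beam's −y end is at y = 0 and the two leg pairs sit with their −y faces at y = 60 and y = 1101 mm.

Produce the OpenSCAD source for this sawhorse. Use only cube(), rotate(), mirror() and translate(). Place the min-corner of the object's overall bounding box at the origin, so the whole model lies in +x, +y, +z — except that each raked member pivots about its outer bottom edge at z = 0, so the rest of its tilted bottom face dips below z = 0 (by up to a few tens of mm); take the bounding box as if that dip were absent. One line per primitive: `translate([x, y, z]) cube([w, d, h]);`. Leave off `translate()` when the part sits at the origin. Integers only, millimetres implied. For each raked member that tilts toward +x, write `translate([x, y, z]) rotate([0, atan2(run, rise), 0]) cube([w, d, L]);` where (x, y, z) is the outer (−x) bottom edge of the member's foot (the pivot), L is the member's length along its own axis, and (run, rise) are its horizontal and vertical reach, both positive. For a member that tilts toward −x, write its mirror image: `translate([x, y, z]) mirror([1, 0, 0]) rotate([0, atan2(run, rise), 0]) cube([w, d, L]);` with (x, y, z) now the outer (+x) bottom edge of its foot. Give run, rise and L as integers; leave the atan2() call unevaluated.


translate([217, 0, 744]) cube([67, 1220, 58]);
translate([0, 60, 0]) rotate([0, atan2(217, 744), 0]) cube([28, 59, 775]);
translate([501, 60, 0]) mirror([1, 0, 0]) rotate([0, atan2(217, 744), 0]) cube([28, 59, 775]);
translate([0, 1101, 0]) rotate([0, atan2(217, 744), 0]) cube([28, 59, 775]);
translate([501, 1101, 0]) mirror([1, 0, 0]) rotate([0, atan2(217, 744), 0]) cube([28, 59, 775]);


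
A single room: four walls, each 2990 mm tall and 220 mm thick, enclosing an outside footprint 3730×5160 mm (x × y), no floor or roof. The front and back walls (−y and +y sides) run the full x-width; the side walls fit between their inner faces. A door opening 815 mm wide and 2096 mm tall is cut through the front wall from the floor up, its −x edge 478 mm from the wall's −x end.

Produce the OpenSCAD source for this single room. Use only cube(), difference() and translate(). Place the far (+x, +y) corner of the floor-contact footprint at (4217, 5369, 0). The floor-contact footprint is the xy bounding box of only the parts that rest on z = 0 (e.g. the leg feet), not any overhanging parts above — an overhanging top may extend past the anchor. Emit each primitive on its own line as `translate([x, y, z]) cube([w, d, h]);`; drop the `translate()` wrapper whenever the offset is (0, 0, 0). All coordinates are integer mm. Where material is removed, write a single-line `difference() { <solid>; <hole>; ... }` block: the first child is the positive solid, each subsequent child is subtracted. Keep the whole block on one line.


difference() { translate([487, 209, 0]) cube([3730, 220, 2990]); translate([965, 209, 0]) cube([815, 220, 2096]); }
translate([487, 5149, 0]) cube([3730, 220, 2990]);
translate([487, 429, 0]) cube([220, 4720, 2990]);
translate([3997, 429, 0]) cube([220, 4720, 2990]);


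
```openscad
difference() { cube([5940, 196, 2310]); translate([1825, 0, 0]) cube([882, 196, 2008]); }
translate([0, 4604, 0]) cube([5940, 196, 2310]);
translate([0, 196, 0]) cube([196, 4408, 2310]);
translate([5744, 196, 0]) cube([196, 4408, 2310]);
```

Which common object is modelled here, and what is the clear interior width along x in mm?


A single room. The interior width is 5548 mm.

Four walls enclosing a rectangle with a door in the front wall — a room. Outside width 5940 minus two 196 mm walls gives 5548 mm.


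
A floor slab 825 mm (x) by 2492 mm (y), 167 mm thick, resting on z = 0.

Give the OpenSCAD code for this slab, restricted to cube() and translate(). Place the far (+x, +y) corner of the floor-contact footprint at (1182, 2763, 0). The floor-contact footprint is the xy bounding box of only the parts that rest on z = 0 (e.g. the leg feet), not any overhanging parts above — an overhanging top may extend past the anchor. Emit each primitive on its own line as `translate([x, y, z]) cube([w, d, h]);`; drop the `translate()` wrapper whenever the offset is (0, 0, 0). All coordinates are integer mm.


translate([357, 271, 0]) cube([825, 2492, 167]);


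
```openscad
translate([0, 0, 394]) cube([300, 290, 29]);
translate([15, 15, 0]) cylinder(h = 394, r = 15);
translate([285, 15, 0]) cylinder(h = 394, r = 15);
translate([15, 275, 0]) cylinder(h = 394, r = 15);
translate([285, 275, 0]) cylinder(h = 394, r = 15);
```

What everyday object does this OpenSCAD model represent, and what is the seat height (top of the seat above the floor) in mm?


A stool. The seat height is 423 mm.

A 300×290×29 slab at z = 394 on four corner cylinders — a stool. The seat top is 394 + 29 = 423 mm.


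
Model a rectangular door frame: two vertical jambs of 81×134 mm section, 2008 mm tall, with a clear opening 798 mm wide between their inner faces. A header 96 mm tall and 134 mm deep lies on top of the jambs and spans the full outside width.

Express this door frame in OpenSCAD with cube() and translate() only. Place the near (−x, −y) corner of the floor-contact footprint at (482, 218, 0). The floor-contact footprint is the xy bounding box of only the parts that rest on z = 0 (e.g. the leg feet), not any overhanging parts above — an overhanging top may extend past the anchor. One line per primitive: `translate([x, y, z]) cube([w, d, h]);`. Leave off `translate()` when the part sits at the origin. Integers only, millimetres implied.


translate([482, 218, 0]) cube([81, 134, 2008]);
translate([1361, 218, 0]) cube([81, 134, 2008]);
translate([482, 218, 2008]) cube([960, 134, 96]);


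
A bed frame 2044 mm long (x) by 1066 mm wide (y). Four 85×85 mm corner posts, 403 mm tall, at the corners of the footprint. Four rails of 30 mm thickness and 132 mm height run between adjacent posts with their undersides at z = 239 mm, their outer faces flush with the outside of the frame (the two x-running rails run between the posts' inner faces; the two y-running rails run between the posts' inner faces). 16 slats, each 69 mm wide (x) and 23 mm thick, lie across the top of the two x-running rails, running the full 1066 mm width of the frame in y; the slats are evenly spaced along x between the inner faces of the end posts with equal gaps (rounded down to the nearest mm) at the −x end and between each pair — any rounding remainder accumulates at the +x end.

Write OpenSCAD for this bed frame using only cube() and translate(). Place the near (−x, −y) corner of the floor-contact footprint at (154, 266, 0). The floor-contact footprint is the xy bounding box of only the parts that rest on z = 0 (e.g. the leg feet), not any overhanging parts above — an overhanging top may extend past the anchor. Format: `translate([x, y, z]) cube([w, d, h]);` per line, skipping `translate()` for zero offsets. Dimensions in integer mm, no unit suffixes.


translate([154, 266, 0]) cube([85, 85, 403]);
translate([154, 1247, 0]) cube([85, 85, 403]);
translate([2113, 266, 0]) cube([85, 85, 403]);
translate([2113, 1247, 0]) cube([85, 85, 403]);
translate([239, 266, 239]) cube([1874, 30, 132]);
translate([239, 1302, 239]) cube([1874, 30, 132]);
translate([154, 351, 239]) cube([30, 896, 132]);
translate([2168, 351, 239]) cube([30, 896, 132]);
translate([284, 266, 371]) cube([69, 1066, 23]);
translate([398, 266, 371]) cube([69, 1066, 23]);
translate([512, 266, 371]) cube([69, 1066, 23]);
translate([626, 266, 371]) cube([69, 1066, 23]);
translate([740, 266, 371]) cube([69, 1066, 23]);
translate([854, 266, 371]) cube([69, 1066, 23]);
translate([968, 266, 371]) cube([69, 1066, 23]);
translate([1082, 266, 371]) cube([69, 1066, 23]);
translate([1196, 266, 371]) cube([69, 1066, 23]);
translate([1310, 266, 371]) cube([69, 1066, 23]);
translate([1424, 266, 371]) cube([69, 1066, 23]);
translate([1538, 266, 371]) cube([69, 1066, 23]);
translate([1652, 266, 371]) cube([69, 1066, 23]);
translate([1766, 266, 371]) cube([69, 1066, 23]);
translate([1880, 266, 371]) cube([69, 1066, 23]);
translate([1994, 266, 371]) cube([69, 1066, 23]);
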